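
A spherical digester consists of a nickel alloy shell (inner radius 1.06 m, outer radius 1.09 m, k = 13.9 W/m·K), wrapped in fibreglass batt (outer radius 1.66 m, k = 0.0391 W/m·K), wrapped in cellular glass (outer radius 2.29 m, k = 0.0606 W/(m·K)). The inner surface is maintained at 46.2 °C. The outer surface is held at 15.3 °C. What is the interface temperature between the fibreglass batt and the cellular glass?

T = 23.1 °C

Treat each layer as a resistance in series:
  R_nickel alloy = (1/1.06 − 1/1.09)/(4πk) = 0.02597/(4π·13.9) = 1.486×10^-4 K/W
  R_fibreglass batt = (1/1.09 − 1/1.66)/(4πk) = 0.3150/(4π·0.0391) = 0.6411 K/W
  R_cellular glass = (1/1.66 − 1/2.29)/(4πk) = 0.1657/(4π·0.0606) = 0.2176 K/W
ΣR = 1.486×10^-4 + 0.6411 + 0.2176 = 0.8588 K/W
Q = ΔT/ΣR = (46.2 °C − 15.3 °C)/0.8588 = 35.98 W
From the inner boundary to the fibreglass batt/cellular glass interface, ΣR_partial = 0.6412 K/W.
T_interface = T_in − Q·ΣR_partial = 46.2 °C − (35.98)(0.6412) = 23.1 °C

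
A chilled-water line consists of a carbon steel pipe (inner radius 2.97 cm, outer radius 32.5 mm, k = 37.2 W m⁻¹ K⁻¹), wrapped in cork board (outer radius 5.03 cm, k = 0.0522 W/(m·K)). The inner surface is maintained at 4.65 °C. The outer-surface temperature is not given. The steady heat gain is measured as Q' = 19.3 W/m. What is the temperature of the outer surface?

T_out = 30.4 °C

Series resistances:
  R'_carbon steel = ln(0.0325/0.0297)/(2πk) = 0.09009/(2π·37.2) = 3.855×10^-4 m·K/W
  R'_cork board = ln(0.0503/0.0325)/(2πk) = 0.4368/(2π·0.0522) = 1.332 m·K/W
ΣR = 1.332 m·K/W
ΔT = Q'·ΣR = 19.3 × 1.332 = 25.71 K
Heat flows inward, so T_out = T_in + ΔT = 4.65 + 25.71 = 30.4 °C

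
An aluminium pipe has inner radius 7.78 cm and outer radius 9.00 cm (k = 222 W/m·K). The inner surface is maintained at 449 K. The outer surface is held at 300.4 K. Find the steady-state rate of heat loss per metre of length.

Q' = 1.42×10^6 W/m

Q' = 2πk·ΔT/ln(r₂/r₁) = 2π × 222 × 148.6 / ln(0.0900/0.0778) = 1.42×10^6 W/m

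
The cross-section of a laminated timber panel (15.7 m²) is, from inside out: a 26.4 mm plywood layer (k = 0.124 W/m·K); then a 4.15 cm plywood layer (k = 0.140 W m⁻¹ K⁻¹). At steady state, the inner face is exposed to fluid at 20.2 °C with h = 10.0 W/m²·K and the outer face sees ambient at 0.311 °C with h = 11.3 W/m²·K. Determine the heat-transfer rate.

Series thermal resistances, inner to outer:
  R_conv,in = 1/(hA) = 1/(10.0·15.7) = 0.006369 K/W
  R_plywood = L/(kA) = 0.0264/(0.124·15.7) = 0.01356 K/W
  R_plywood = L/(kA) = 0.0415/(0.140·15.7) = 0.01888 K/W
  R_conv,out = 1/(hA) = 1/(11.3·15.7) = 0.005637 K/W
ΣR = 0.006369 + 0.01356 + 0.01888 + 0.005637 = 0.04445 K/W
Q = ΔT/ΣR = (20.2 °C − 0.311 °C)/0.04445 = 447 W

Q = 447 W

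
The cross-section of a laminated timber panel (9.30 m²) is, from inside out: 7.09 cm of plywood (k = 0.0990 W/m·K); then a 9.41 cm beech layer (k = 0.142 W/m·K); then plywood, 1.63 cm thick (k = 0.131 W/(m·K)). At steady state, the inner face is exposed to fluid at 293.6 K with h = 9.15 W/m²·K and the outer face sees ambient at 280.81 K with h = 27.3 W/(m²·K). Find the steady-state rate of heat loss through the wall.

Resistance network (inner→outer):
  R_conv,in = 1/(hA) = 1/(9.15·9.30) = 0.01175 K/W
  R_plywood = L/(kA) = 0.0709/(0.0990·9.30) = 0.07701 K/W
  R_beech = L/(kA) = 0.0941/(0.142·9.30) = 0.07126 K/W
  R_plywood = L/(kA) = 0.0163/(0.131·9.30) = 0.01338 K/W
  R_conv,out = 1/(hA) = 1/(27.3·9.30) = 0.003939 K/W
ΣR = 0.01175 + 0.07701 + 0.07126 + 0.01338 + 0.003939 = 0.1773 K/W
Q = ΔT/ΣR = (293.6 K − 280.81 K)/0.1773 = 72.1 W

Q = 72.1 W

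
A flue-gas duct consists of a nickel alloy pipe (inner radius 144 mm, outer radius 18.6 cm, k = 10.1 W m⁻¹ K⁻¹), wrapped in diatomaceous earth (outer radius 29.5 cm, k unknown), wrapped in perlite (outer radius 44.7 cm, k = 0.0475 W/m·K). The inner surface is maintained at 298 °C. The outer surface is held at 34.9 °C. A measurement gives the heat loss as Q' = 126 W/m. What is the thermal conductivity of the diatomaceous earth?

ΣR = ΔT/Q' = |298 − 34.9|/126 = 2.088 m·K/W
Known resistances:
  R'_nickel alloy = ln(0.186/0.144)/(2πk) = 0.2559/(2π·10.1) = 0.004033 m·K/W
  R'_perlite = ln(0.447/0.295)/(2πk) = 0.4156/(2π·0.0475) = 1.392 m·K/W
R_diatomaceous earth = ΣR − ΣR_known = 2.088 − 1.396 = 0.6920 m·K/W
ln(r₂/r₁)/(2πk) = 0.6920 ⇒ k = 0.4612/(2π·0.6920) = 0.106 W/m·K

k = 0.106 W/m·K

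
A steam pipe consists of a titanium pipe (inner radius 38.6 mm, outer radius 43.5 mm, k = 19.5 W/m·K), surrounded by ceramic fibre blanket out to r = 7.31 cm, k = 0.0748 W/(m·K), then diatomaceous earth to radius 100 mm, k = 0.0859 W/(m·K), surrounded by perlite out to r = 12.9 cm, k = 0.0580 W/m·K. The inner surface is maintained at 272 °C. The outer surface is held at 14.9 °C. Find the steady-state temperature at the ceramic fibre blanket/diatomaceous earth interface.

Resistance network (inner→outer):
  R'_titanium = ln(0.0435/0.0386)/(2πk) = 0.1195/(2π·19.5) = 9.754×10^-4 m·K/W
  R'_ceramic fibre blanket = ln(0.0731/0.0435)/(2πk) = 0.5191/(2π·0.0748) = 1.104 m·K/W
  R'_diatomaceous earth = ln(0.100/0.0731)/(2πk) = 0.3133/(2π·0.0859) = 0.5806 m·K/W
  R'_perlite = ln(0.129/0.100)/(2πk) = 0.2546/(2π·0.0580) = 0.6988 m·K/W
ΣR = 9.754×10^-4 + 1.104 + 0.5806 + 0.6988 = 2.384 m·K/W
Q' = ΔT/ΣR = (272 °C − 14.9 °C)/2.384 = 107.8 W/m
From the inner boundary to the ceramic fibre blanket/diatomaceous earth interface, ΣR_partial = 1.105 m·K/W.
T_interface = T_in − Q'·ΣR_partial = 272 °C − (107.8)(1.105) = 153 °C

T = 153 °C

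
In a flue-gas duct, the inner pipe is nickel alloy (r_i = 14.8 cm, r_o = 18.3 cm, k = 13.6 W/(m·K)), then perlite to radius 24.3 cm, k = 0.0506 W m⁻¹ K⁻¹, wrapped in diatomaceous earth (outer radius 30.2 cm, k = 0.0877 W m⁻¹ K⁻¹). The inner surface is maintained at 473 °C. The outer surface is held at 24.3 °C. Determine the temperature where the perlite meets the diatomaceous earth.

T = 162 °C

Treat each layer as a resistance in series:
  R'_nickel alloy = ln(0.183/0.148)/(2πk) = 0.2123/(2π·13.6) = 0.002484 m·K/W
  R'_perlite = ln(0.243/0.183)/(2πk) = 0.2836/(2π·0.0506) = 0.8919 m·K/W
  R'_diatomaceous earth = ln(0.302/0.243)/(2πk) = 0.2174/(2π·0.0877) = 0.3945 m·K/W
ΣR = 0.002484 + 0.8919 + 0.3945 = 1.289 m·K/W
Q' = ΔT/ΣR = (473 °C − 24.3 °C)/1.289 = 348.1 W/m
From the inner boundary to the perlite/diatomaceous earth interface, ΣR_partial = 0.8944 m·K/W.
T_interface = T_in − Q'·ΣR_partial = 473 °C − (348.1)(0.8944) = 162 °C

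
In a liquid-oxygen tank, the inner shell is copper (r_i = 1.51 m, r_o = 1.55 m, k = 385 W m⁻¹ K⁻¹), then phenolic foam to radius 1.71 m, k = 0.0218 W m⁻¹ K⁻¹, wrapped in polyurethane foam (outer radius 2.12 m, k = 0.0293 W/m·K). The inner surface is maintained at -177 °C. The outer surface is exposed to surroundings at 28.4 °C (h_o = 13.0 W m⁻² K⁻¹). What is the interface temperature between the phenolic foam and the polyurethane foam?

Series thermal resistances, inner to outer:
  R_copper = (1/1.51 − 1/1.55)/(4πk) = 0.01709/(4π·385) = 3.532×10^-6 K/W
  R_phenolic foam = (1/1.55 − 1/1.71)/(4πk) = 0.06037/(4π·0.0218) = 0.2204 K/W
  R_polyurethane foam = (1/1.71 − 1/2.12)/(4πk) = 0.1131/(4π·0.0293) = 0.3072 K/W
  R_conv,out = 1/(4πr²h) = 1/(4π·2.12²·13.0) = 0.001362 K/W
ΣR = 3.532×10^-6 + 0.2204 + 0.3072 + 0.001362 = 0.5290 K/W
Q = ΔT/ΣR = (-177 °C − 28.4 °C)/0.5290 = -388.3 W
From the inner boundary to the phenolic foam/polyurethane foam interface, ΣR_partial = 0.2204 K/W.
T_interface = T_in − Q·ΣR_partial = -177 °C − (-388.3)(0.2204) = -91.4 °C

T = -91.4 °C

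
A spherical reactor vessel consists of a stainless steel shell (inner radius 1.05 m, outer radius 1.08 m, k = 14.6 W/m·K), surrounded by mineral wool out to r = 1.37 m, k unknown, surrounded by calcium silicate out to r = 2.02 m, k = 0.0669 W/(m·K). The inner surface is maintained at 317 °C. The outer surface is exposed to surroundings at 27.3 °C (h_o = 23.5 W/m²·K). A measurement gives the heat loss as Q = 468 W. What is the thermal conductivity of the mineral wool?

k = 0.0461 W/m·K

ΣR = ΔT/Q = |317 − 27.3|/468 = 0.6190 K/W
Known resistances:
  R_stainless steel = (1/1.05 − 1/1.08)/(4πk) = 0.02646/(4π·14.6) = 1.442×10^-4 K/W
  R_calcium silicate = (1/1.37 − 1/2.02)/(4πk) = 0.2349/(4π·0.0669) = 0.2794 K/W
  R_conv,out = 1/(4πr²h) = 1/(4π·2.02²·23.5) = 8.299×10^-4 K/W
R_mineral wool = ΣR − ΣR_known = 0.6190 − 0.2804 = 0.3386 K/W
(1/r₁−1/r₂)/(4πk) = 0.3386 ⇒ k = 0.1960/(4π·0.3386) = 0.0461 W/m·K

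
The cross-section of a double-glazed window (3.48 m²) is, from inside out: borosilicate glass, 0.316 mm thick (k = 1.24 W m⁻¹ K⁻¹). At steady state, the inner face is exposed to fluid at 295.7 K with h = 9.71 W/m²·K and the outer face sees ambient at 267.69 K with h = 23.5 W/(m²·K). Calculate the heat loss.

Treat each layer as a resistance in series:
  R_conv,in = 1/(hA) = 1/(9.71·3.48) = 0.02959 K/W
  R_borosilicate glass = L/(kA) = 3.16×10^-4/(1.24·3.48) = 7.323×10^-5 K/W
  R_conv,out = 1/(hA) = 1/(23.5·3.48) = 0.01223 K/W
ΣR = 0.02959 + 7.323×10^-5 + 0.01223 = 0.04189 K/W
Q = ΔT/ΣR = (295.7 K − 267.69 K)/0.04189 = 669 W

Q = 669 W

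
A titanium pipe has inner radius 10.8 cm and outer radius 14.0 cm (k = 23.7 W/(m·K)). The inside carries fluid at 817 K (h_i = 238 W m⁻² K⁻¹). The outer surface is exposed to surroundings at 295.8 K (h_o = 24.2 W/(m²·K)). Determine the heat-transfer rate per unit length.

Treat each layer as a resistance in series:
  R'_conv,in = 1/(2πr h) = 1/(2π·0.108·238) = 0.006192 m·K/W
  R'_titanium = ln(0.140/0.108)/(2πk) = 0.2595/(2π·23.7) = 0.001743 m·K/W
  R'_conv,out = 1/(2πr h) = 1/(2π·0.140·24.2) = 0.04698 m·K/W
ΣR = 0.006192 + 0.001743 + 0.04698 = 0.05491 m·K/W
Q' = ΔT/ΣR = (817 K − 295.8 K)/0.05491 = 9490 W/m

Q' = 9.49 kW/m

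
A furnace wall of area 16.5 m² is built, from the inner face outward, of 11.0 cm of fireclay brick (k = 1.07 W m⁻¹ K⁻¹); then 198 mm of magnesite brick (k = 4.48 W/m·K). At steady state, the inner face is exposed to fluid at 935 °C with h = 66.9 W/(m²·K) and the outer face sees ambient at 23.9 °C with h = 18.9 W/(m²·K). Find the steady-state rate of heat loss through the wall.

Q = 70000 W

Series thermal resistances, inner to outer:
  R_conv,in = 1/(hA) = 1/(66.9·16.5) = 9.059×10^-4 K/W
  R_fireclay brick = L/(kA) = 0.110/(1.07·16.5) = 0.006231 K/W
  R_magnesite brick = L/(kA) = 0.198/(4.48·16.5) = 0.002679 K/W
  R_conv,out = 1/(hA) = 1/(18.9·16.5) = 0.003207 K/W
ΣR = 9.059×10^-4 + 0.006231 + 0.002679 + 0.003207 = 0.01302 K/W
Q = ΔT/ΣR = (935 °C − 23.9 °C)/0.01302 = 70000 W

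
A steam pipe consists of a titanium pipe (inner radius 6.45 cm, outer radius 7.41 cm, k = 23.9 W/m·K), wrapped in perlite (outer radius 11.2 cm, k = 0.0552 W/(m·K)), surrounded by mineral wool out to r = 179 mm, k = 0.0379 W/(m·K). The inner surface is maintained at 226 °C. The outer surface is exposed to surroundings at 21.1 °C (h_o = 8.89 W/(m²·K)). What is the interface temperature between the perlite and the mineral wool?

T = 151 °C

Treat each layer as a resistance in series:
  R'_titanium = ln(0.0741/0.0645)/(2πk) = 0.1388/(2π·23.9) = 9.240×10^-4 m·K/W
  R'_perlite = ln(0.112/0.0741)/(2πk) = 0.4131/(2π·0.0552) = 1.191 m·K/W
  R'_mineral wool = ln(0.179/0.112)/(2πk) = 0.4689/(2π·0.0379) = 1.969 m·K/W
  R'_conv,out = 1/(2πr h) = 1/(2π·0.179·8.89) = 0.1000 m·K/W
ΣR = 9.240×10^-4 + 1.191 + 1.969 + 0.1000 = 3.261 m·K/W
Q' = ΔT/ΣR = (226 °C − 21.1 °C)/3.261 = 62.83 W/m
From the inner boundary to the perlite/mineral wool interface, ΣR_partial = 1.192 m·K/W.
T_interface = T_in − Q'·ΣR_partial = 226 °C − (62.83)(1.192) = 151 °C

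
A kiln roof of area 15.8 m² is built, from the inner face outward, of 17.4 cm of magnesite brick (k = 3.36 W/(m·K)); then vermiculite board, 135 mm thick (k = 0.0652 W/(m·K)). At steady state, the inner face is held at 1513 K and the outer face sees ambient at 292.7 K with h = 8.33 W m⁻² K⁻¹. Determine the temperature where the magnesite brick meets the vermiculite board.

T = 1485 K

Treat each layer as a resistance in series:
  R_magnesite brick = L/(kA) = 0.174/(3.36·15.8) = 0.003278 K/W
  R_vermiculite board = L/(kA) = 0.135/(0.0652·15.8) = 0.1310 K/W
  R_conv,out = 1/(hA) = 1/(8.33·15.8) = 0.007598 K/W
ΣR = 0.003278 + 0.1310 + 0.007598 = 0.1419 K/W
Q = ΔT/ΣR = (1513 K − 292.7 K)/0.1419 = 8600 W
From the inner boundary to the magnesite brick/vermiculite board interface, ΣR_partial = 0.003278 K/W.
T_interface = T_in − Q·ΣR_partial = 1513 K − (8600)(0.003278) = 1485 K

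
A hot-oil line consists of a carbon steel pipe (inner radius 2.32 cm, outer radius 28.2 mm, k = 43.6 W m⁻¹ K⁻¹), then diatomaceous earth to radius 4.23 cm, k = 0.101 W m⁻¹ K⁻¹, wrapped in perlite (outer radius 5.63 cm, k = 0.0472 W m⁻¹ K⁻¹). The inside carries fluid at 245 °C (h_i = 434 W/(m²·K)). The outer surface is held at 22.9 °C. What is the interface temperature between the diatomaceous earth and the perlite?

Treat each layer as a resistance in series:
  R'_conv,in = 1/(2πr h) = 1/(2π·0.0232·434) = 0.01581 m·K/W
  R'_carbon steel = ln(0.0282/0.0232)/(2πk) = 0.1952/(2π·43.6) = 7.124×10^-4 m·K/W
  R'_diatomaceous earth = ln(0.0423/0.0282)/(2πk) = 0.4055/(2π·0.101) = 0.6389 m·K/W
  R'_perlite = ln(0.0563/0.0423)/(2πk) = 0.2859/(2π·0.0472) = 0.9641 m·K/W
ΣR = 0.01581 + 7.124×10^-4 + 0.6389 + 0.9641 = 1.620 m·K/W
Q' = ΔT/ΣR = (245 °C − 22.9 °C)/1.620 = 137.1 W/m
From the inner boundary to the diatomaceous earth/perlite interface, ΣR_partial = 0.6554 m·K/W.
T_interface = T_in − Q'·ΣR_partial = 245 °C − (137.1)(0.6554) = 155 °C

T = 155 °C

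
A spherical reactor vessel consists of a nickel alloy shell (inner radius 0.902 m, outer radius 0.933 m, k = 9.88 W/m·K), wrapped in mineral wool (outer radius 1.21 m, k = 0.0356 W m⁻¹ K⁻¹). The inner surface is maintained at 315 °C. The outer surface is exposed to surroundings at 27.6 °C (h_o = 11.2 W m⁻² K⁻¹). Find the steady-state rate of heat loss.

Series thermal resistances, inner to outer:
  R_nickel alloy = (1/0.902 − 1/0.933)/(4πk) = 0.03684/(4π·9.88) = 2.967×10^-4 K/W
  R_mineral wool = (1/0.933 − 1/1.21)/(4πk) = 0.2454/(4π·0.0356) = 0.5485 K/W
  R_conv,out = 1/(4πr²h) = 1/(4π·1.21²·11.2) = 0.004853 K/W
ΣR = 2.967×10^-4 + 0.5485 + 0.004853 = 0.5536 K/W
Q = ΔT/ΣR = (315 °C − 27.6 °C)/0.5536 = 519 W

Q = 519 W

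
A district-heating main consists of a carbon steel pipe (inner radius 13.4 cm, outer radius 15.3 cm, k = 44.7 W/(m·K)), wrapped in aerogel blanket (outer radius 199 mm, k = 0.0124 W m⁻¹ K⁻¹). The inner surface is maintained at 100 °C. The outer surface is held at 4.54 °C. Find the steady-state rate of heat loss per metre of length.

Q' = 28.3 W/m

Resistance network (inner→outer):
  R'_carbon steel = ln(0.153/0.134)/(2πk) = 0.1326/(2π·44.7) = 4.721×10^-4 m·K/W
  R'_aerogel blanket = ln(0.199/0.153)/(2πk) = 0.2629/(2π·0.0124) = 3.374 m·K/W
ΣR = 4.721×10^-4 + 3.374 = 3.374 m·K/W
Q' = ΔT/ΣR = (100 °C − 4.54 °C)/3.374 = 28.3 W/m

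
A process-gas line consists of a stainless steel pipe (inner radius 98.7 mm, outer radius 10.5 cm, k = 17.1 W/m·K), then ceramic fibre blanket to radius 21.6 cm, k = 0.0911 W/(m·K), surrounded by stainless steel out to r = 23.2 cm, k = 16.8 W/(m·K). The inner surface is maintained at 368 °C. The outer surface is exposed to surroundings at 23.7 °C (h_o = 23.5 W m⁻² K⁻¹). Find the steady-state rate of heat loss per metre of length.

Series thermal resistances, inner to outer:
  R'_stainless steel = ln(0.105/0.0987)/(2πk) = 0.06188/(2π·17.1) = 5.759×10^-4 m·K/W
  R'_ceramic fibre blanket = ln(0.216/0.105)/(2πk) = 0.7213/(2π·0.0911) = 1.260 m·K/W
  R'_stainless steel = ln(0.232/0.216)/(2πk) = 0.07146/(2π·16.8) = 6.770×10^-4 m·K/W
  R'_conv,out = 1/(2πr h) = 1/(2π·0.232·23.5) = 0.02919 m·K/W
ΣR = 5.759×10^-4 + 1.260 + 6.770×10^-4 + 0.02919 = 1.290 m·K/W
Q' = ΔT/ΣR = (368 °C − 23.7 °C)/1.290 = 267 W/m

Q' = 267 W/m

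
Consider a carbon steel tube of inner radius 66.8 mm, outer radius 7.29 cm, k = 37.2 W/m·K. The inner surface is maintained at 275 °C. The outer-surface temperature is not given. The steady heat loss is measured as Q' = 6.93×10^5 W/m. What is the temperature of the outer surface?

T_out = 15.9 °C

Series resistances:
  R'_carbon steel = ln(0.0729/0.0668)/(2πk) = 0.08739/(2π·37.2) = 3.739×10^-4 m·K/W
ΣR = 3.739×10^-4 m·K/W
ΔT = Q'·ΣR = 6.93×10^5 × 3.739×10^-4 = 259.1 K
Heat flows outward, so T_out = T_in − ΔT = 275 − 259.1 = 15.9 °C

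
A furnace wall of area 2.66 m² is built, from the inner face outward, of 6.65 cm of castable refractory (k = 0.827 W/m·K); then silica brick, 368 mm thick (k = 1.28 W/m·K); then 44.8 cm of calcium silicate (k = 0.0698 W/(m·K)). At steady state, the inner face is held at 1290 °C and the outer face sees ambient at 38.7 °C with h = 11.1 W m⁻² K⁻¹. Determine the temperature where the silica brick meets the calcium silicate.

T = 1223 °C

Series thermal resistances, inner to outer:
  R_castable refractory = L/(kA) = 0.0665/(0.827·2.66) = 0.03023 K/W
  R_silica brick = L/(kA) = 0.368/(1.28·2.66) = 0.1081 K/W
  R_calcium silicate = L/(kA) = 0.448/(0.0698·2.66) = 2.413 K/W
  R_conv,out = 1/(hA) = 1/(11.1·2.66) = 0.03387 K/W
ΣR = 0.03023 + 0.1081 + 2.413 + 0.03387 = 2.585 K/W
Q = ΔT/ΣR = (1290 °C − 38.7 °C)/2.585 = 484.1 W
From the inner boundary to the silica brick/calcium silicate interface, ΣR_partial = 0.1383 K/W.
T_interface = T_in − Q·ΣR_partial = 1290 °C − (484.1)(0.1383) = 1223 °C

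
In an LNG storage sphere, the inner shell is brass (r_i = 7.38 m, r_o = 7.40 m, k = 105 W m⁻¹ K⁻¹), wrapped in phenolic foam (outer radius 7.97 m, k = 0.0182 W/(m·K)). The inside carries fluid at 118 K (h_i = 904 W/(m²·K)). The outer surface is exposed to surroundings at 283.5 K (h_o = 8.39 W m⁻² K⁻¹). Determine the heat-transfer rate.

Q = 3.90 kW

Treat each layer as a resistance in series:
  R_conv,in = 1/(4πr²h) = 1/(4π·7.38²·904) = 1.616×10^-6 K/W
  R_brass = (1/7.38 − 1/7.40)/(4πk) = 3.662×10^-4/(4π·105) = 2.776×10^-7 K/W
  R_phenolic foam = (1/7.40 − 1/7.97)/(4πk) = 0.009665/(4π·0.0182) = 0.04226 K/W
  R_conv,out = 1/(4πr²h) = 1/(4π·7.97²·8.39) = 1.493×10^-4 K/W
ΣR = 1.616×10^-6 + 2.776×10^-7 + 0.04226 + 1.493×10^-4 = 0.04241 K/W
Q = ΔT/ΣR = (118 K − 283.5 K)/0.04241 = -3900 W
(Negative Q ⇒ heat flows inward; heat gain = 3900 W.)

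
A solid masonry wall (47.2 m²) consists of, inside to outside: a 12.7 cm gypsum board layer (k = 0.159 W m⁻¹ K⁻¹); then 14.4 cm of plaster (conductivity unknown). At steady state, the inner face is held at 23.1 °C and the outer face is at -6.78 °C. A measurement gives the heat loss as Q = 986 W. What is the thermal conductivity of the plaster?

k = 0.228 W/m·K

ΣR = ΔT/Q = |23.1 − -6.78|/986 = 0.03030 K/W
Known resistances:
  R_gypsum board = L/(kA) = 0.127/(0.159·47.2) = 0.01692 K/W
R_plaster = ΣR − ΣR_known = 0.03030 − 0.01692 = 0.01338 K/W
L/(kA) = 0.01338 ⇒ k = 0.144/(0.01338·47.2) = 0.228 W/m·K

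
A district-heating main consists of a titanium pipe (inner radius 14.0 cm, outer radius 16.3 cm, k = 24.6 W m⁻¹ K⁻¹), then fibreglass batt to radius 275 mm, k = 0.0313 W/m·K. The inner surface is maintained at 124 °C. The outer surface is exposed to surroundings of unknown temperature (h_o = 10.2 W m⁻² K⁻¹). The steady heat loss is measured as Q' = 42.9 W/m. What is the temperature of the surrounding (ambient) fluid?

Series resistances:
  R'_titanium = ln(0.163/0.140)/(2πk) = 0.1521/(2π·24.6) = 9.841×10^-4 m·K/W
  R'_fibreglass batt = ln(0.275/0.163)/(2πk) = 0.5230/(2π·0.0313) = 2.659 m·K/W
  R'_conv,out = 1/(2πr h) = 1/(2π·0.275·10.2) = 0.05674 m·K/W
ΣR = 2.717 m·K/W
ΔT = Q'·ΣR = 42.9 × 2.717 = 116.6 K
Heat flows outward, so T_out = T_in − ΔT = 124 − 116.6 = 7.4 °C

T_out = 7.4 °C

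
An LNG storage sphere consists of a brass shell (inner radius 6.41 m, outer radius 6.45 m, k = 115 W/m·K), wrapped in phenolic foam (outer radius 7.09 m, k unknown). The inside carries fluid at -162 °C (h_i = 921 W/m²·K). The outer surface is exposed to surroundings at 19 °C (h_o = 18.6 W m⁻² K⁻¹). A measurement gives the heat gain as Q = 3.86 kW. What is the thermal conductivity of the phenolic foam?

k = 0.0238 W/m·K

ΣR = ΔT/Q = |-162 − 19|/3860 = 0.04689 K/W
Known resistances:
  R_conv,in = 1/(4πr²h) = 1/(4π·6.41²·921) = 2.103×10^-6 K/W
  R_brass = (1/6.41 − 1/6.45)/(4πk) = 9.675×10^-4/(4π·115) = 6.695×10^-7 K/W
  R_conv,out = 1/(4πr²h) = 1/(4π·7.09²·18.6) = 8.511×10^-5 K/W
R_phenolic foam = ΣR − ΣR_known = 0.04689 − 8.788×10^-5 = 0.04680 K/W
(1/r₁−1/r₂)/(4πk) = 0.04680 ⇒ k = 0.01400/(4π·0.04680) = 0.0238 W/m·K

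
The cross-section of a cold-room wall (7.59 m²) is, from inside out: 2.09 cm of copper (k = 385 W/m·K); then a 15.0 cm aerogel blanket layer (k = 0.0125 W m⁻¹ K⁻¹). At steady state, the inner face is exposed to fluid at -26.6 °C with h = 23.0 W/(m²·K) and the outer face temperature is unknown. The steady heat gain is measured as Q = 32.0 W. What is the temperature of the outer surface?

Series resistances:
  R_conv,in = 1/(hA) = 1/(23.0·7.59) = 0.005728 K/W
  R_copper = L/(kA) = 0.0209/(385·7.59) = 7.152×10^-6 K/W
  R_aerogel blanket = L/(kA) = 0.150/(0.0125·7.59) = 1.581 K/W
ΣR = 1.587 K/W
ΔT = Q·ΣR = 32.0 × 1.587 = 50.78 K
Heat flows inward, so T_out = T_in + ΔT = -26.6 + 50.78 = 24.2 °C

T_out = 24.2 °C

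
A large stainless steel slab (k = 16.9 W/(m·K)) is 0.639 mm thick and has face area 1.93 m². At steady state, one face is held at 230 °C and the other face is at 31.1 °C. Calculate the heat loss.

Q = 1.02×10^7 W

Q = kA·ΔT/L = 16.9 × 1.93 × |230 °C − 31.1 °C| / 6.39×10^-4 = 1.02×10^7 W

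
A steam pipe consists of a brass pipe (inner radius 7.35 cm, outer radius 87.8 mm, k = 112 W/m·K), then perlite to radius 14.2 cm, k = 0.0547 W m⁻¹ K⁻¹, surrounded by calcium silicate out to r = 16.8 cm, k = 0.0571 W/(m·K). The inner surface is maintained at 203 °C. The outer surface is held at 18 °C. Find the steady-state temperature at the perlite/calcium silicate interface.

T = 64.4 °C

Series thermal resistances, inner to outer:
  R'_brass = ln(0.0878/0.0735)/(2πk) = 0.1778/(2π·112) = 2.526×10^-4 m·K/W
  R'_perlite = ln(0.142/0.0878)/(2πk) = 0.4808/(2π·0.0547) = 1.399 m·K/W
  R'_calcium silicate = ln(0.168/0.142)/(2πk) = 0.1681/(2π·0.0571) = 0.4686 m·K/W
ΣR = 2.526×10^-4 + 1.399 + 0.4686 = 1.868 m·K/W
Q' = ΔT/ΣR = (203 °C − 18 °C)/1.868 = 99.04 W/m
From the inner boundary to the perlite/calcium silicate interface, ΣR_partial = 1.399 m·K/W.
T_interface = T_in − Q'·ΣR_partial = 203 °C − (99.04)(1.399) = 64.4 °C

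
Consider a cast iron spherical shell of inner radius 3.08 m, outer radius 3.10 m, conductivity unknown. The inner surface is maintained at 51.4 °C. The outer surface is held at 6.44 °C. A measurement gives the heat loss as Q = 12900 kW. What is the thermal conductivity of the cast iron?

k = 47.8 W/m·K

ΣR = ΔT/Q = |51.4 − 6.44|/1.29×10^7 = 3.485×10^-6 K/W
(1/r₁−1/r₂)/(4πk) = 3.485×10^-6 ⇒ k = 0.002095/(4π·3.485×10^-6) = 47.8 W/m·K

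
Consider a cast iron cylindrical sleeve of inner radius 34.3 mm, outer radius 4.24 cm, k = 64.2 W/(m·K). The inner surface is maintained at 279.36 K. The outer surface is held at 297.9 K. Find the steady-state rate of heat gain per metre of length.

Q' = 35.3 kW/m

Q' = 2πk·ΔT/ln(r₂/r₁) = 2π × 64.2 × 18.54 / ln(0.0424/0.0343) = 35300 W/m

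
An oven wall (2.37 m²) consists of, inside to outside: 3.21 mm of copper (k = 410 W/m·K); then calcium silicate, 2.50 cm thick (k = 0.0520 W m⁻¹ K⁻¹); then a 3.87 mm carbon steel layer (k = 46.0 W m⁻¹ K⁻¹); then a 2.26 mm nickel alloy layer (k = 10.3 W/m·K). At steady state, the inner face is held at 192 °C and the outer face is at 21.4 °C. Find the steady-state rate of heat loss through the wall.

Resistance network (inner→outer):
  R_copper = L/(kA) = 0.00321/(410·2.37) = 3.303×10^-6 K/W
  R_calcium silicate = L/(kA) = 0.0250/(0.0520·2.37) = 0.2029 K/W
  R_carbon steel = L/(kA) = 0.00387/(46.0·2.37) = 3.550×10^-5 K/W
  R_nickel alloy = L/(kA) = 0.00226/(10.3·2.37) = 9.258×10^-5 K/W
ΣR = 3.303×10^-6 + 0.2029 + 3.550×10^-5 + 9.258×10^-5 = 0.2030 K/W
Q = ΔT/ΣR = (192 °C − 21.4 °C)/0.2030 = 840 W

Q = 840 W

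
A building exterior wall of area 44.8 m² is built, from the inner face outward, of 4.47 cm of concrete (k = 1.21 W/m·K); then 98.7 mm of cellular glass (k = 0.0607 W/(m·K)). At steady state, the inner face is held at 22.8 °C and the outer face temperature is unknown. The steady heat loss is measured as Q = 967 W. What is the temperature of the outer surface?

T_out = -13.1 °C

Sum the resistances:
  R_concrete = L/(kA) = 0.0447/(1.21·44.8) = 8.246×10^-4 K/W
  R_cellular glass = L/(kA) = 0.0987/(0.0607·44.8) = 0.03630 K/W
ΣR = 0.03712 K/W
ΔT = Q·ΣR = 967 × 0.03712 = 35.90 K
Heat flows outward, so T_out = T_in − ΔT = 22.8 − 35.90 = -13.1 °C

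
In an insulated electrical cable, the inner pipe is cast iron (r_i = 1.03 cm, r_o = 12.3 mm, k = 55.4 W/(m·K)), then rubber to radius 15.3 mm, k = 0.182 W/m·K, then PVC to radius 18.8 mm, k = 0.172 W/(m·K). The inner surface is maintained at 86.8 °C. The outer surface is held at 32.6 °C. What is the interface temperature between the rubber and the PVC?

Treat each layer as a resistance in series:
  R'_cast iron = ln(0.0123/0.0103)/(2πk) = 0.1775/(2π·55.4) = 5.098×10^-4 m·K/W
  R'_rubber = ln(0.0153/0.0123)/(2πk) = 0.2183/(2π·0.182) = 0.1909 m·K/W
  R'_PVC = ln(0.0188/0.0153)/(2πk) = 0.2060/(2π·0.172) = 0.1906 m·K/W
ΣR = 5.098×10^-4 + 0.1909 + 0.1906 = 0.3820 m·K/W
Q' = ΔT/ΣR = (86.8 °C − 32.6 °C)/0.3820 = 141.9 W/m
From the inner boundary to the rubber/PVC interface, ΣR_partial = 0.1914 m·K/W.
T_interface = T_in − Q'·ΣR_partial = 86.8 °C − (141.9)(0.1914) = 59.6 °C

T = 59.6 °C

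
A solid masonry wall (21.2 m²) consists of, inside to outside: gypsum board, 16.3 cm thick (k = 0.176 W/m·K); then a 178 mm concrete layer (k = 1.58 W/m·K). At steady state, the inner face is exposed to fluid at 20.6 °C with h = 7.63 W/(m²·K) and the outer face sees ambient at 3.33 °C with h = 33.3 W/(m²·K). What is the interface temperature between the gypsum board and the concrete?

Resistance network (inner→outer):
  R_conv,in = 1/(hA) = 1/(7.63·21.2) = 0.006182 K/W
  R_gypsum board = L/(kA) = 0.163/(0.176·21.2) = 0.04369 K/W
  R_concrete = L/(kA) = 0.178/(1.58·21.2) = 0.005314 K/W
  R_conv,out = 1/(hA) = 1/(33.3·21.2) = 0.001417 K/W
ΣR = 0.006182 + 0.04369 + 0.005314 + 0.001417 = 0.05660 K/W
Q = ΔT/ΣR = (20.6 °C − 3.33 °C)/0.05660 = 305.1 W
From the inner boundary to the gypsum board/concrete interface, ΣR_partial = 0.04987 K/W.
T_interface = T_in − Q·ΣR_partial = 20.6 °C − (305.1)(0.04987) = 5.38 °C

T = 5.38 °C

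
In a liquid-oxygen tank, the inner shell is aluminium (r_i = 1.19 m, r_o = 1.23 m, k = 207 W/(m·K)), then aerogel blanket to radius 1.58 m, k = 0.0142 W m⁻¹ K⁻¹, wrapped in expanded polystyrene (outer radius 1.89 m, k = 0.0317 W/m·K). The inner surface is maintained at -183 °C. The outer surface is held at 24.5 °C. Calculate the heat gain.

Q = 163 W

Series thermal resistances, inner to outer:
  R_aluminium = (1/1.19 − 1/1.23)/(4πk) = 0.02733/(4π·207) = 1.051×10^-5 K/W
  R_aerogel blanket = (1/1.23 − 1/1.58)/(4πk) = 0.1801/(4π·0.0142) = 1.009 K/W
  R_expanded polystyrene = (1/1.58 − 1/1.89)/(4πk) = 0.1038/(4π·0.0317) = 0.2606 K/W
ΣR = 1.051×10^-5 + 1.009 + 0.2606 = 1.270 K/W
Q = ΔT/ΣR = (-183 °C − 24.5 °C)/1.270 = -163 W
(Negative Q ⇒ heat flows inward; heat gain = 163 W.)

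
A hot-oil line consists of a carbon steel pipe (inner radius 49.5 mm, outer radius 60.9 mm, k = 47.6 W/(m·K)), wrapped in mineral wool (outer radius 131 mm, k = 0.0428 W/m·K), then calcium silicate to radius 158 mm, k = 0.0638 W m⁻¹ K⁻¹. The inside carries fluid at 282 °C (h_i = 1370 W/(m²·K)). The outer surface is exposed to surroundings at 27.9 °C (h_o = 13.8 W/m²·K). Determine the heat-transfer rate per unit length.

Resistance network (inner→outer):
  R'_conv,in = 1/(2πr h) = 1/(2π·0.0495·1370) = 0.002347 m·K/W
  R'_carbon steel = ln(0.0609/0.0495)/(2πk) = 0.2073/(2π·47.6) = 6.930×10^-4 m·K/W
  R'_mineral wool = ln(0.131/0.0609)/(2πk) = 0.7660/(2π·0.0428) = 2.848 m·K/W
  R'_calcium silicate = ln(0.158/0.131)/(2πk) = 0.1874/(2π·0.0638) = 0.4675 m·K/W
  R'_conv,out = 1/(2πr h) = 1/(2π·0.158·13.8) = 0.07299 m·K/W
ΣR = 0.002347 + 6.930×10^-4 + 2.848 + 0.4675 + 0.07299 = 3.392 m·K/W
Q' = ΔT/ΣR = (282 °C − 27.9 °C)/3.392 = 74.9 W/m

Q' = 74.9 W/m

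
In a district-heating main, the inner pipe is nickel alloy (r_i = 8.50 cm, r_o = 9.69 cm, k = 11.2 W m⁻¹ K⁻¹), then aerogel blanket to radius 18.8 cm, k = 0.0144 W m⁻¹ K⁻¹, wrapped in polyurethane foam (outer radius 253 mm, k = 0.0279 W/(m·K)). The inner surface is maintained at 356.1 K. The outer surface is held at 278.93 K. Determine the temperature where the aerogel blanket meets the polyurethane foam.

Resistance network (inner→outer):
  R'_nickel alloy = ln(0.0969/0.0850)/(2πk) = 0.1310/(2π·11.2) = 0.001862 m·K/W
  R'_aerogel blanket = ln(0.188/0.0969)/(2πk) = 0.6628/(2π·0.0144) = 7.325 m·K/W
  R'_polyurethane foam = ln(0.253/0.188)/(2πk) = 0.2969/(2π·0.0279) = 1.694 m·K/W
ΣR = 0.001862 + 7.325 + 1.694 = 9.021 m·K/W
Q' = ΔT/ΣR = (356.1 K − 278.93 K)/9.021 = 8.554 W/m
From the inner boundary to the aerogel blanket/polyurethane foam interface, ΣR_partial = 7.327 m·K/W.
T_interface = T_in − Q'·ΣR_partial = 356.1 K − (8.554)(7.327) = 293.4 K

T = 293.4 K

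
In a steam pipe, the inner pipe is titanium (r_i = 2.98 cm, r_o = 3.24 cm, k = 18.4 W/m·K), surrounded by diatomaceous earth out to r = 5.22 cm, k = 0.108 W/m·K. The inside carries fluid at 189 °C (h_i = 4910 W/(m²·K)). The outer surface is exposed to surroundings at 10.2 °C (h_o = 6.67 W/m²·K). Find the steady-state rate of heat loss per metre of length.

Series thermal resistances, inner to outer:
  R'_conv,in = 1/(2πr h) = 1/(2π·0.0298·4910) = 0.001088 m·K/W
  R'_titanium = ln(0.0324/0.0298)/(2πk) = 0.08365/(2π·18.4) = 7.235×10^-4 m·K/W
  R'_diatomaceous earth = ln(0.0522/0.0324)/(2πk) = 0.4769/(2π·0.108) = 0.7028 m·K/W
  R'_conv,out = 1/(2πr h) = 1/(2π·0.0522·6.67) = 0.4571 m·K/W
ΣR = 0.001088 + 7.235×10^-4 + 0.7028 + 0.4571 = 1.162 m·K/W
Q' = ΔT/ΣR = (189 °C − 10.2 °C)/1.162 = 154 W/m

Q' = 154 W/m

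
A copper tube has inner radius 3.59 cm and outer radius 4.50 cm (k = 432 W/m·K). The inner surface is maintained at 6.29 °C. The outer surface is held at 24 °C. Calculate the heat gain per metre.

Q' = 2.13×10^5 W/m

Q' = 2πk·ΔT/ln(r₂/r₁) = 2π × 432 × 17.71 / ln(0.0450/0.0359) = 2.13×10^5 W/m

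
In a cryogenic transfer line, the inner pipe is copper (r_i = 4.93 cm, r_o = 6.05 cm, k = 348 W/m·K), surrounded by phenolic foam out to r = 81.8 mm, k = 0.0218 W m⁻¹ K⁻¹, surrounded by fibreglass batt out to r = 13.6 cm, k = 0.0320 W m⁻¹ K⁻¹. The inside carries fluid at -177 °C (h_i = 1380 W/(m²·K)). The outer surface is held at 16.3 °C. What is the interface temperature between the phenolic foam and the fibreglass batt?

Series thermal resistances, inner to outer:
  R'_conv,in = 1/(2πr h) = 1/(2π·0.0493·1380) = 0.002339 m·K/W
  R'_copper = ln(0.0605/0.0493)/(2πk) = 0.2047/(2π·348) = 9.363×10^-5 m·K/W
  R'_phenolic foam = ln(0.0818/0.0605)/(2πk) = 0.3016/(2π·0.0218) = 2.202 m·K/W
  R'_fibreglass batt = ln(0.136/0.0818)/(2πk) = 0.5084/(2π·0.0320) = 2.528 m·K/W
ΣR = 0.002339 + 9.363×10^-5 + 2.202 + 2.528 = 4.732 m·K/W
Q' = ΔT/ΣR = (-177 °C − 16.3 °C)/4.732 = -40.85 W/m
From the inner boundary to the phenolic foam/fibreglass batt interface, ΣR_partial = 2.204 m·K/W.
T_interface = T_in − Q'·ΣR_partial = -177 °C − (-40.85)(2.204) = -87.0 °C

T = -87.0 °C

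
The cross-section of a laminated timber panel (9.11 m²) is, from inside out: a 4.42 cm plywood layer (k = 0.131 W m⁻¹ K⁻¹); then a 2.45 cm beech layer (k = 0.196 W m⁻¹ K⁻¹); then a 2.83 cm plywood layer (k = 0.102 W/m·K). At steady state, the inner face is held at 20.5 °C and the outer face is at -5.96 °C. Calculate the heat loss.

Resistance network (inner→outer):
  R_plywood = L/(kA) = 0.0442/(0.131·9.11) = 0.03704 K/W
  R_beech = L/(kA) = 0.0245/(0.196·9.11) = 0.01372 K/W
  R_plywood = L/(kA) = 0.0283/(0.102·9.11) = 0.03046 K/W
ΣR = 0.03704 + 0.01372 + 0.03046 = 0.08122 K/W
Q = ΔT/ΣR = (20.5 °C − -5.96 °C)/0.08122 = 326 W

Q = 326 W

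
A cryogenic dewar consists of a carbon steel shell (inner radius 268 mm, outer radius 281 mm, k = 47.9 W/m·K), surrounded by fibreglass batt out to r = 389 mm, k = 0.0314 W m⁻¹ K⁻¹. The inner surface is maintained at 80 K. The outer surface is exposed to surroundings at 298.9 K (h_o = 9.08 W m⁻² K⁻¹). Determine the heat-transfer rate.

Resistance network (inner→outer):
  R_carbon steel = (1/0.268 − 1/0.281)/(4πk) = 0.1726/(4π·47.9) = 2.868×10^-4 K/W
  R_fibreglass batt = (1/0.281 − 1/0.389)/(4πk) = 0.9880/(4π·0.0314) = 2.504 K/W
  R_conv,out = 1/(4πr²h) = 1/(4π·0.389²·9.08) = 0.05792 K/W
ΣR = 2.868×10^-4 + 2.504 + 0.05792 = 2.562 K/W
Q = ΔT/ΣR = (80 K − 298.9 K)/2.562 = -85.4 W
(Negative Q ⇒ heat flows inward; heat gain = 85.4 W.)

Q = 85.4 W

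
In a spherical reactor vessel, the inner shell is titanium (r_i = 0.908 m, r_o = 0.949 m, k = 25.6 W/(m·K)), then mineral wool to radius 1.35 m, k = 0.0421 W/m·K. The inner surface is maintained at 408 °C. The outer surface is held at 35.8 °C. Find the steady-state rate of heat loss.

Q = 629 W

Treat each layer as a resistance in series:
  R_titanium = (1/0.908 − 1/0.949)/(4πk) = 0.04758/(4π·25.6) = 1.479×10^-4 K/W
  R_mineral wool = (1/0.949 − 1/1.35)/(4πk) = 0.3130/(4π·0.0421) = 0.5916 K/W
ΣR = 1.479×10^-4 + 0.5916 = 0.5917 K/W
Q = ΔT/ΣR = (408 °C − 35.8 °C)/0.5917 = 629 W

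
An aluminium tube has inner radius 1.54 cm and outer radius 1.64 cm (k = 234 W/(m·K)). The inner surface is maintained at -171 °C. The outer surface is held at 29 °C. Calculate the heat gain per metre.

Q' = 4670 kW/m

Q' = 2πk·ΔT/ln(r₂/r₁) = 2π × 234 × 200 / ln(0.0164/0.0154) = 4.67×10^6 W/m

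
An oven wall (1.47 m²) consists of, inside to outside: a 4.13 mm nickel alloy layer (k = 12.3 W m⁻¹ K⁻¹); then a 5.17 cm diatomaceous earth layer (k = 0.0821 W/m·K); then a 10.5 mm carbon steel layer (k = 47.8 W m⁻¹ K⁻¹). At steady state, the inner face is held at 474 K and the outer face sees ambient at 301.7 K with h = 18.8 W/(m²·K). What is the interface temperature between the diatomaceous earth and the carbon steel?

T = 315.2 K

Series thermal resistances, inner to outer:
  R_nickel alloy = L/(kA) = 0.00413/(12.3·1.47) = 2.284×10^-4 K/W
  R_diatomaceous earth = L/(kA) = 0.0517/(0.0821·1.47) = 0.4284 K/W
  R_carbon steel = L/(kA) = 0.0105/(47.8·1.47) = 1.494×10^-4 K/W
  R_conv,out = 1/(hA) = 1/(18.8·1.47) = 0.03618 K/W
ΣR = 2.284×10^-4 + 0.4284 + 1.494×10^-4 + 0.03618 = 0.4650 K/W
Q = ΔT/ΣR = (474 K − 301.7 K)/0.4650 = 370.5 W
From the inner boundary to the diatomaceous earth/carbon steel interface, ΣR_partial = 0.4286 K/W.
T_interface = T_in − Q·ΣR_partial = 474 K − (370.5)(0.4286) = 315.2 K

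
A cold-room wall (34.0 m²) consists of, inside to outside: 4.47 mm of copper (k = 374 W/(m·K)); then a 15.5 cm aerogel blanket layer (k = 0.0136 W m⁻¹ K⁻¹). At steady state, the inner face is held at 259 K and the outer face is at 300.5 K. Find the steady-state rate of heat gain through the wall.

Series thermal resistances, inner to outer:
  R_copper = L/(kA) = 0.00447/(374·34.0) = 3.515×10^-7 K/W
  R_aerogel blanket = L/(kA) = 0.155/(0.0136·34.0) = 0.3352 K/W
ΣR = 3.515×10^-7 + 0.3352 = 0.3352 K/W
Q = ΔT/ΣR = (259 K − 300.5 K)/0.3352 = -124 W
(Negative Q ⇒ heat flows inward; heat gain = 124 W.)

Q = 124 W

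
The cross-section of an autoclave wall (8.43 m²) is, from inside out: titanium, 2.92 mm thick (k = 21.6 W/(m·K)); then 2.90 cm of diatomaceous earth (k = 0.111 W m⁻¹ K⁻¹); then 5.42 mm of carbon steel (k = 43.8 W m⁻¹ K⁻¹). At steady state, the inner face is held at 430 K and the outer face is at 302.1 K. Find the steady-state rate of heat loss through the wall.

Resistance network (inner→outer):
  R_titanium = L/(kA) = 0.00292/(21.6·8.43) = 1.604×10^-5 K/W
  R_diatomaceous earth = L/(kA) = 0.0290/(0.111·8.43) = 0.03099 K/W
  R_carbon steel = L/(kA) = 0.00542/(43.8·8.43) = 1.468×10^-5 K/W
ΣR = 1.604×10^-5 + 0.03099 + 1.468×10^-5 = 0.03102 K/W
Q = ΔT/ΣR = (430 K − 302.1 K)/0.03102 = 4120 W

Q = 4120 W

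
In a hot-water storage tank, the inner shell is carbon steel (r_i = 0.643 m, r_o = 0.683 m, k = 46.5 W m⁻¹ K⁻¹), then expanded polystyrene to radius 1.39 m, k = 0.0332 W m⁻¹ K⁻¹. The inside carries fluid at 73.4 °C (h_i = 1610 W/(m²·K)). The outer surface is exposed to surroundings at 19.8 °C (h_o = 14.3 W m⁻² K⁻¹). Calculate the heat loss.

Q = 30.0 W

Treat each layer as a resistance in series:
  R_conv,in = 1/(4πr²h) = 1/(4π·0.643²·1610) = 1.195×10^-4 K/W
  R_carbon steel = (1/0.643 − 1/0.683)/(4πk) = 0.09108/(4π·46.5) = 1.559×10^-4 K/W
  R_expanded polystyrene = (1/0.683 − 1/1.39)/(4πk) = 0.7447/(4π·0.0332) = 1.785 K/W
  R_conv,out = 1/(4πr²h) = 1/(4π·1.39²·14.3) = 0.002880 K/W
ΣR = 1.195×10^-4 + 1.559×10^-4 + 1.785 + 0.002880 = 1.788 K/W
Q = ΔT/ΣR = (73.4 °C − 19.8 °C)/1.788 = 30.0 W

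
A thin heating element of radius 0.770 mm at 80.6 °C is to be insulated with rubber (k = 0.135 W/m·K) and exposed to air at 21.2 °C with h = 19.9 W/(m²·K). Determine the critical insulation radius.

For a cylinder, r_cr = k_ins/h = 0.135/19.9 = 0.00678 m = 0.678 cm

r_cr = 0.678 cm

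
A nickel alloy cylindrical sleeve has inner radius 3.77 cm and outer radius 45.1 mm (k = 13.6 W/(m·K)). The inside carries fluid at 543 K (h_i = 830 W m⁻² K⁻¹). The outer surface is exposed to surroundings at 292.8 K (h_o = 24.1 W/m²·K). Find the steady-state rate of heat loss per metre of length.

Q' = 1630 W/m

Treat each layer as a resistance in series:
  R'_conv,in = 1/(2πr h) = 1/(2π·0.0377·830) = 0.005086 m·K/W
  R'_nickel alloy = ln(0.0451/0.0377)/(2πk) = 0.1792/(2π·13.6) = 0.002097 m·K/W
  R'_conv,out = 1/(2πr h) = 1/(2π·0.0451·24.1) = 0.1464 m·K/W
ΣR = 0.005086 + 0.002097 + 0.1464 = 0.1536 m·K/W
Q' = ΔT/ΣR = (543 K − 292.8 K)/0.1536 = 1630 W/m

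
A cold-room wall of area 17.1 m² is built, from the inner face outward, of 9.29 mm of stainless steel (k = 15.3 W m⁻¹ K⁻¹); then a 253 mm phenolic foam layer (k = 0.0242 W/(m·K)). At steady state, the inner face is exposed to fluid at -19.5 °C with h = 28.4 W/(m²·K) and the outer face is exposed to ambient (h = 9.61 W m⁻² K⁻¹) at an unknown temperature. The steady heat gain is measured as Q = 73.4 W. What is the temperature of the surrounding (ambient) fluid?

Series resistances:
  R_conv,in = 1/(hA) = 1/(28.4·17.1) = 0.002059 K/W
  R_stainless steel = L/(kA) = 0.00929/(15.3·17.1) = 3.551×10^-5 K/W
  R_phenolic foam = L/(kA) = 0.253/(0.0242·17.1) = 0.6114 K/W
  R_conv,out = 1/(hA) = 1/(9.61·17.1) = 0.006085 K/W
ΣR = 0.6196 K/W
ΔT = Q·ΣR = 73.4 × 0.6196 = 45.48 K
Heat flows inward, so T_out = T_in + ΔT = -19.5 + 45.48 = 26.0 °C

T_out = 26.0 °C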